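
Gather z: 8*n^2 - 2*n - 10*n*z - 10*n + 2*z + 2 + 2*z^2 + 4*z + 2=8*n^2 - 12*n + 2*z^2 + z*(6 - 10*n) + 4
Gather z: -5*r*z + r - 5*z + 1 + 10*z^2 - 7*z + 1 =r + 10*z^2 + z*(-5*r - 12) + 2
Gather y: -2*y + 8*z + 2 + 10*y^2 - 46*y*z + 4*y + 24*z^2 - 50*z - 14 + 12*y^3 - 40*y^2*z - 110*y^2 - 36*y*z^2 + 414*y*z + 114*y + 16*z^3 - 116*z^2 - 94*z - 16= 12*y^3 + y^2*(-40*z - 100) + y*(-36*z^2 + 368*z + 116) + 16*z^3 - 92*z^2 - 136*z - 28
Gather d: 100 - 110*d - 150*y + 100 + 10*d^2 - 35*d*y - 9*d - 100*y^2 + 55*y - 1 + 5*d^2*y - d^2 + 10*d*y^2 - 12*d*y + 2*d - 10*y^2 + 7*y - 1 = d^2*(5*y + 9) + d*(10*y^2 - 47*y - 117) - 110*y^2 - 88*y + 198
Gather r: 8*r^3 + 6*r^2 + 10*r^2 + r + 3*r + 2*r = 8*r^3 + 16*r^2 + 6*r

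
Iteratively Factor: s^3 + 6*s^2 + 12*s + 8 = (s + 2)*(s^2 + 4*s + 4) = (s + 2)^2*(s + 2)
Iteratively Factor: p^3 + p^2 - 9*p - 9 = (p + 1)*(p^2 - 9) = (p + 1)*(p + 3)*(p - 3)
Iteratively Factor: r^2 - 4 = (r - 2)*(r + 2)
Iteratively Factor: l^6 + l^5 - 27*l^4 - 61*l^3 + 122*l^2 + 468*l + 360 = (l + 3)*(l^5 - 2*l^4 - 21*l^3 + 2*l^2 + 116*l + 120) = (l + 2)*(l + 3)*(l^4 - 4*l^3 - 13*l^2 + 28*l + 60) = (l - 5)*(l + 2)*(l + 3)*(l^3 + l^2 - 8*l - 12) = (l - 5)*(l + 2)^2*(l + 3)*(l^2 - l - 6) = (l - 5)*(l + 2)^3*(l + 3)*(l - 3)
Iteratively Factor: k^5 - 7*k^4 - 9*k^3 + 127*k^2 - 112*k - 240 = (k - 3)*(k^4 - 4*k^3 - 21*k^2 + 64*k + 80) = (k - 3)*(k + 4)*(k^3 - 8*k^2 + 11*k + 20) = (k - 3)*(k + 1)*(k + 4)*(k^2 - 9*k + 20) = (k - 5)*(k - 3)*(k + 1)*(k + 4)*(k - 4)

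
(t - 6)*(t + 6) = t^2 - 36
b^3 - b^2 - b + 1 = (b - 1)^2*(b + 1)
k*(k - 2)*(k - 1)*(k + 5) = k^4 + 2*k^3 - 13*k^2 + 10*k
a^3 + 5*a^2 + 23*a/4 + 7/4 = (a + 1/2)*(a + 1)*(a + 7/2)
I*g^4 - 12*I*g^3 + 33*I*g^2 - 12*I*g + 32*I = (g - 8)*(g - 4)*(g + I)*(I*g + 1)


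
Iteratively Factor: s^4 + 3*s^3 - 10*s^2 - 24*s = (s + 2)*(s^3 + s^2 - 12*s) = (s - 3)*(s + 2)*(s^2 + 4*s) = (s - 3)*(s + 2)*(s + 4)*(s)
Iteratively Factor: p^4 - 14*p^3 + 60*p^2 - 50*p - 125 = (p - 5)*(p^3 - 9*p^2 + 15*p + 25) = (p - 5)^2*(p^2 - 4*p - 5) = (p - 5)^3*(p + 1)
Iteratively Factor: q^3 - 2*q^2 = (q - 2)*(q^2) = q*(q - 2)*(q)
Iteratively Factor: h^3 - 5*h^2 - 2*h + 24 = (h - 4)*(h^2 - h - 6) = (h - 4)*(h + 2)*(h - 3)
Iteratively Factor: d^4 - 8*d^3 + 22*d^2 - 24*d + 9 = (d - 1)*(d^3 - 7*d^2 + 15*d - 9) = (d - 3)*(d - 1)*(d^2 - 4*d + 3) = (d - 3)*(d - 1)^2*(d - 3)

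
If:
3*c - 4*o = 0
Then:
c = 4*o/3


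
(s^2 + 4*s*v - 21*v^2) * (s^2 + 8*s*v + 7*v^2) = s^4 + 12*s^3*v + 18*s^2*v^2 - 140*s*v^3 - 147*v^4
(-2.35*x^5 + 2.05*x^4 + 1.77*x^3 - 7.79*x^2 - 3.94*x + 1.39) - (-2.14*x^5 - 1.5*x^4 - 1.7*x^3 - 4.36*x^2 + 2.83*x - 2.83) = -0.21*x^5 + 3.55*x^4 + 3.47*x^3 - 3.43*x^2 - 6.77*x + 4.22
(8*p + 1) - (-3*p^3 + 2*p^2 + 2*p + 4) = 3*p^3 - 2*p^2 + 6*p - 3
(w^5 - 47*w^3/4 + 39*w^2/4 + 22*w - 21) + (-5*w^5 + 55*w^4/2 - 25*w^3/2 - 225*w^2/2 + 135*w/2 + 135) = -4*w^5 + 55*w^4/2 - 97*w^3/4 - 411*w^2/4 + 179*w/2 + 114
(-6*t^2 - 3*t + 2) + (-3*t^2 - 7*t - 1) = -9*t^2 - 10*t + 1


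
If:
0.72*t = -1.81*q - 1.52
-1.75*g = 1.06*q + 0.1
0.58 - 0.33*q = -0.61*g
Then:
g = -0.53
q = 0.78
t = -4.07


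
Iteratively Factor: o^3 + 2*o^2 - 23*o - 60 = (o + 4)*(o^2 - 2*o - 15) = (o - 5)*(o + 4)*(o + 3)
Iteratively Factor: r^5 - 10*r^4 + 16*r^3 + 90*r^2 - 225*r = (r)*(r^4 - 10*r^3 + 16*r^2 + 90*r - 225) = r*(r - 3)*(r^3 - 7*r^2 - 5*r + 75) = r*(r - 3)*(r + 3)*(r^2 - 10*r + 25) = r*(r - 5)*(r - 3)*(r + 3)*(r - 5)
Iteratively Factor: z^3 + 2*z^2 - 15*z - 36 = (z + 3)*(z^2 - z - 12) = (z - 4)*(z + 3)*(z + 3)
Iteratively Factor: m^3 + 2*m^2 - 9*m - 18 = (m + 3)*(m^2 - m - 6) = (m - 3)*(m + 3)*(m + 2)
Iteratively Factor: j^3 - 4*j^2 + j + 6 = (j - 2)*(j^2 - 2*j - 3) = (j - 2)*(j + 1)*(j - 3)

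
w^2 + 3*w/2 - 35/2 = (w - 7/2)*(w + 5)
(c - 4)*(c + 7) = c^2 + 3*c - 28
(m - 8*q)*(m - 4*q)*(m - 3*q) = m^3 - 15*m^2*q + 68*m*q^2 - 96*q^3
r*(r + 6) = r^2 + 6*r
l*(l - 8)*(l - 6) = l^3 - 14*l^2 + 48*l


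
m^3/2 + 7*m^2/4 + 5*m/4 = m*(m/2 + 1/2)*(m + 5/2)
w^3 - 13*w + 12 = (w - 3)*(w - 1)*(w + 4)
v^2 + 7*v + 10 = (v + 2)*(v + 5)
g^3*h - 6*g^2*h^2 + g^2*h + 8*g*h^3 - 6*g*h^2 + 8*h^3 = (g - 4*h)*(g - 2*h)*(g*h + h)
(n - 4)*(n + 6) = n^2 + 2*n - 24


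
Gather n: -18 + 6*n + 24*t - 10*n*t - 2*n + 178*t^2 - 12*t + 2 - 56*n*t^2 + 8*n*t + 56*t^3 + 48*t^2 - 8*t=n*(-56*t^2 - 2*t + 4) + 56*t^3 + 226*t^2 + 4*t - 16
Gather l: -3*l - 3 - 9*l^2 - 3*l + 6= -9*l^2 - 6*l + 3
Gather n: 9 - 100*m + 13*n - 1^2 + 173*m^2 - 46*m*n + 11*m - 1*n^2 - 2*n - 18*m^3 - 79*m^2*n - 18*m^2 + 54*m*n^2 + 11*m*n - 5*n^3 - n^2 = -18*m^3 + 155*m^2 - 89*m - 5*n^3 + n^2*(54*m - 2) + n*(-79*m^2 - 35*m + 11) + 8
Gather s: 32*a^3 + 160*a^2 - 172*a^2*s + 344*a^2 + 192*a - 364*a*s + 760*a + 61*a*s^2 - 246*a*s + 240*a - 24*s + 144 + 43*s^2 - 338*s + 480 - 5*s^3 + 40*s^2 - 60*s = 32*a^3 + 504*a^2 + 1192*a - 5*s^3 + s^2*(61*a + 83) + s*(-172*a^2 - 610*a - 422) + 624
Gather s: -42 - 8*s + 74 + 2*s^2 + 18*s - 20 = 2*s^2 + 10*s + 12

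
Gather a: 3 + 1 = 4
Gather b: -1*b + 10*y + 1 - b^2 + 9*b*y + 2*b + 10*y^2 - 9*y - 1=-b^2 + b*(9*y + 1) + 10*y^2 + y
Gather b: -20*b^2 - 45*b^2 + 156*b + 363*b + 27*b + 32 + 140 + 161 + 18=-65*b^2 + 546*b + 351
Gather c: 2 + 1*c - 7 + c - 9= 2*c - 14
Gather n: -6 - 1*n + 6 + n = 0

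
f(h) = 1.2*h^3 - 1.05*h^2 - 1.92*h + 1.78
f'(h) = 3.6*h^2 - 2.1*h - 1.92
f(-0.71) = 2.18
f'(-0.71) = 1.39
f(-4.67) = -134.37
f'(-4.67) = 86.40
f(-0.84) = 1.94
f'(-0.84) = 2.38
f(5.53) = 161.99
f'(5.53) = 96.56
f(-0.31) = 2.24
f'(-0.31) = -0.92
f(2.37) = 7.31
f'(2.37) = 13.32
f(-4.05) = -87.38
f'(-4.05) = 65.63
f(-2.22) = -12.26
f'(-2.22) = 20.48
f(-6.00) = -283.70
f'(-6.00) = 140.28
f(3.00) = 18.97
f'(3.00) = 24.18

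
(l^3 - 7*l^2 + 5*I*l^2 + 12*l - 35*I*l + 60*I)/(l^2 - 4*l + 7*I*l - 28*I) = (l^2 + l*(-3 + 5*I) - 15*I)/(l + 7*I)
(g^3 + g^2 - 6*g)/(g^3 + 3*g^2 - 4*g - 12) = g/(g + 2)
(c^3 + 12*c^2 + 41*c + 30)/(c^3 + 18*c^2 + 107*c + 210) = (c + 1)/(c + 7)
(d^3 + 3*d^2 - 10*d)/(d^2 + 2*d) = (d^2 + 3*d - 10)/(d + 2)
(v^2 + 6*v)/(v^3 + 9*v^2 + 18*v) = 1/(v + 3)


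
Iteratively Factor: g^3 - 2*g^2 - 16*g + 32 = (g - 2)*(g^2 - 16) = (g - 4)*(g - 2)*(g + 4)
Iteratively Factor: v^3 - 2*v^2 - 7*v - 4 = (v + 1)*(v^2 - 3*v - 4) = (v - 4)*(v + 1)*(v + 1)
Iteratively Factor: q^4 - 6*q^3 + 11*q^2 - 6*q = (q - 3)*(q^3 - 3*q^2 + 2*q) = (q - 3)*(q - 1)*(q^2 - 2*q) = q*(q - 3)*(q - 1)*(q - 2)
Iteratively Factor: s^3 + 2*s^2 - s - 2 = (s + 1)*(s^2 + s - 2) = (s + 1)*(s + 2)*(s - 1)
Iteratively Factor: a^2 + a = (a)*(a + 1)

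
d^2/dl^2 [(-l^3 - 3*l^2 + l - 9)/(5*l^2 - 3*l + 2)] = 2*(-19*l^3 - 567*l^2 + 363*l + 3)/(125*l^6 - 225*l^5 + 285*l^4 - 207*l^3 + 114*l^2 - 36*l + 8)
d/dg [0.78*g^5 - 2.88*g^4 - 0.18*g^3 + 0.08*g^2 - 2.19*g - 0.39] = 3.9*g^4 - 11.52*g^3 - 0.54*g^2 + 0.16*g - 2.19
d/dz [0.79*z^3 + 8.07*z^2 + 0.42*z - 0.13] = 2.37*z^2 + 16.14*z + 0.42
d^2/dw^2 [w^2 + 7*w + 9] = 2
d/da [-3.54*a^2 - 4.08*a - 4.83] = -7.08*a - 4.08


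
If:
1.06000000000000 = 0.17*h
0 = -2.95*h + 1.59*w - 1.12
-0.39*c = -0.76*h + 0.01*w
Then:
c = 11.84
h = 6.24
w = 12.27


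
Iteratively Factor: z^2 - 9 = (z - 3)*(z + 3)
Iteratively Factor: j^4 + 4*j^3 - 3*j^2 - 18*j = (j)*(j^3 + 4*j^2 - 3*j - 18) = j*(j + 3)*(j^2 + j - 6) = j*(j - 2)*(j + 3)*(j + 3)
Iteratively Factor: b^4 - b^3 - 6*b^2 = (b + 2)*(b^3 - 3*b^2) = b*(b + 2)*(b^2 - 3*b) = b*(b - 3)*(b + 2)*(b)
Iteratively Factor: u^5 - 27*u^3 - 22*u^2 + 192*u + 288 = (u + 3)*(u^4 - 3*u^3 - 18*u^2 + 32*u + 96) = (u - 4)*(u + 3)*(u^3 + u^2 - 14*u - 24) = (u - 4)*(u + 2)*(u + 3)*(u^2 - u - 12) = (u - 4)^2*(u + 2)*(u + 3)*(u + 3)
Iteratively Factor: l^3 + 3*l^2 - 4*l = (l - 1)*(l^2 + 4*l) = (l - 1)*(l + 4)*(l)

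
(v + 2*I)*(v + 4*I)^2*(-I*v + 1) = -I*v^4 + 11*v^3 + 42*I*v^2 - 64*v - 32*I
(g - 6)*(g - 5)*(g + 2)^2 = g^4 - 7*g^3 - 10*g^2 + 76*g + 120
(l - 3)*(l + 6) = l^2 + 3*l - 18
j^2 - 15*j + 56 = (j - 8)*(j - 7)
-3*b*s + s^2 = s*(-3*b + s)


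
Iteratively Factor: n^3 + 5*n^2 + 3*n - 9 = (n - 1)*(n^2 + 6*n + 9) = (n - 1)*(n + 3)*(n + 3)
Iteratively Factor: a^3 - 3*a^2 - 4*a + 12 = (a - 2)*(a^2 - a - 6) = (a - 3)*(a - 2)*(a + 2)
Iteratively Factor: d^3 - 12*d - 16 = (d + 2)*(d^2 - 2*d - 8) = (d + 2)^2*(d - 4)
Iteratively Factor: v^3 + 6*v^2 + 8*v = (v + 2)*(v^2 + 4*v) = v*(v + 2)*(v + 4)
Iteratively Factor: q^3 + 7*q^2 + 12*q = (q + 3)*(q^2 + 4*q) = (q + 3)*(q + 4)*(q)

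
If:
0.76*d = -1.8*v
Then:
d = -2.36842105263158*v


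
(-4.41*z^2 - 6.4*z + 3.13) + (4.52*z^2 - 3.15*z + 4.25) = 0.109999999999999*z^2 - 9.55*z + 7.38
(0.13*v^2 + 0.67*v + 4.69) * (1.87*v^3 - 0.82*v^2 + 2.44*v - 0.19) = 0.2431*v^5 + 1.1463*v^4 + 8.5381*v^3 - 2.2357*v^2 + 11.3163*v - 0.8911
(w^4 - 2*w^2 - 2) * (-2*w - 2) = -2*w^5 - 2*w^4 + 4*w^3 + 4*w^2 + 4*w + 4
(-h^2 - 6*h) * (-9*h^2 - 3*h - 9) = 9*h^4 + 57*h^3 + 27*h^2 + 54*h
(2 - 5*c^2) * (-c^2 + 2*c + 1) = 5*c^4 - 10*c^3 - 7*c^2 + 4*c + 2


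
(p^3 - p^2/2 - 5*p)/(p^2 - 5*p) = (p^2 - p/2 - 5)/(p - 5)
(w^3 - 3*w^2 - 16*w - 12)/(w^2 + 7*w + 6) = (w^2 - 4*w - 12)/(w + 6)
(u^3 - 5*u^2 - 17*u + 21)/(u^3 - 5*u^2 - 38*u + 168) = (u^2 + 2*u - 3)/(u^2 + 2*u - 24)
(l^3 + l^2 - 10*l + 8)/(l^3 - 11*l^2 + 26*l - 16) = (l + 4)/(l - 8)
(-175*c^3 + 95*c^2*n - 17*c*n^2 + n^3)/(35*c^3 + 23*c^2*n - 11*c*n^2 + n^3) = (-5*c + n)/(c + n)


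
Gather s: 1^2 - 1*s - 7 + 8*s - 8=7*s - 14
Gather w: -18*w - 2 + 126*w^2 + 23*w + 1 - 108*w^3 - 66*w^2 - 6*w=-108*w^3 + 60*w^2 - w - 1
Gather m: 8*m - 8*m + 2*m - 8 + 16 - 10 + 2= 2*m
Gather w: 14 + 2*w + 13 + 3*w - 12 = 5*w + 15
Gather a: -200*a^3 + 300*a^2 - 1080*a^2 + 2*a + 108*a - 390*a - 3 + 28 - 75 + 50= -200*a^3 - 780*a^2 - 280*a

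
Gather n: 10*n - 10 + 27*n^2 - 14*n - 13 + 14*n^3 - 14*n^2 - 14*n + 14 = 14*n^3 + 13*n^2 - 18*n - 9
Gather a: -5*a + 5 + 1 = 6 - 5*a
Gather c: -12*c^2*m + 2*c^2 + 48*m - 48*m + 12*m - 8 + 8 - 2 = c^2*(2 - 12*m) + 12*m - 2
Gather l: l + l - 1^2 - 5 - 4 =2*l - 10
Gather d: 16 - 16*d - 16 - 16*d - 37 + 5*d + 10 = -27*d - 27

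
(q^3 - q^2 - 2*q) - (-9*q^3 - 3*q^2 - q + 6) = 10*q^3 + 2*q^2 - q - 6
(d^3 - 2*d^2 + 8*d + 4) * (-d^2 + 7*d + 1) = -d^5 + 9*d^4 - 21*d^3 + 50*d^2 + 36*d + 4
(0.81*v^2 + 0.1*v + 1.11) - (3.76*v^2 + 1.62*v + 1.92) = -2.95*v^2 - 1.52*v - 0.81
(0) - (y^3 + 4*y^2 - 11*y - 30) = -y^3 - 4*y^2 + 11*y + 30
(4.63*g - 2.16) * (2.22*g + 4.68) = 10.2786*g^2 + 16.8732*g - 10.1088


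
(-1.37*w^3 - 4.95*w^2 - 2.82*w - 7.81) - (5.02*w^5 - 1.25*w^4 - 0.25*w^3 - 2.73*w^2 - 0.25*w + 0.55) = -5.02*w^5 + 1.25*w^4 - 1.12*w^3 - 2.22*w^2 - 2.57*w - 8.36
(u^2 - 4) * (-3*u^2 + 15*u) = -3*u^4 + 15*u^3 + 12*u^2 - 60*u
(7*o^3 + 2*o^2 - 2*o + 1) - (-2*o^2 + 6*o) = 7*o^3 + 4*o^2 - 8*o + 1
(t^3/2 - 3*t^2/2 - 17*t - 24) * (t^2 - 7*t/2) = t^5/2 - 13*t^4/4 - 47*t^3/4 + 71*t^2/2 + 84*t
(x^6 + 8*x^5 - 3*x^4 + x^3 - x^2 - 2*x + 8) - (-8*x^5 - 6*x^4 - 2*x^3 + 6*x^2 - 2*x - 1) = x^6 + 16*x^5 + 3*x^4 + 3*x^3 - 7*x^2 + 9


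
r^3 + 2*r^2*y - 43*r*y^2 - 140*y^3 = (r - 7*y)*(r + 4*y)*(r + 5*y)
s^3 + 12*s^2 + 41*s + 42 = (s + 2)*(s + 3)*(s + 7)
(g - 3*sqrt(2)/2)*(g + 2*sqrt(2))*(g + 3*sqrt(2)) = g^3 + 7*sqrt(2)*g^2/2 - 3*g - 18*sqrt(2)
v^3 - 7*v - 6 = (v - 3)*(v + 1)*(v + 2)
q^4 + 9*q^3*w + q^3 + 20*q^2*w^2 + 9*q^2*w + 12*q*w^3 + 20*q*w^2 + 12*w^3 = (q + 1)*(q + w)*(q + 2*w)*(q + 6*w)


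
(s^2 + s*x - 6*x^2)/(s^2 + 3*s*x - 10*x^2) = (s + 3*x)/(s + 5*x)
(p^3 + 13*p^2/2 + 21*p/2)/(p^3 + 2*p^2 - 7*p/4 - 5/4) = 2*p*(2*p^2 + 13*p + 21)/(4*p^3 + 8*p^2 - 7*p - 5)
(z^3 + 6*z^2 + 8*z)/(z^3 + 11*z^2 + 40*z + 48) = z*(z + 2)/(z^2 + 7*z + 12)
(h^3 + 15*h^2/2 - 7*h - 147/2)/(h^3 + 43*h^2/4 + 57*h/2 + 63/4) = 2*(2*h^2 + h - 21)/(4*h^2 + 15*h + 9)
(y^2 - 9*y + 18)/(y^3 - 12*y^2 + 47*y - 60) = (y - 6)/(y^2 - 9*y + 20)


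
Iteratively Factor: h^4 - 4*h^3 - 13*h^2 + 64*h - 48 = (h - 1)*(h^3 - 3*h^2 - 16*h + 48) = (h - 1)*(h + 4)*(h^2 - 7*h + 12) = (h - 3)*(h - 1)*(h + 4)*(h - 4)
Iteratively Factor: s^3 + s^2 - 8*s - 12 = (s + 2)*(s^2 - s - 6) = (s + 2)^2*(s - 3)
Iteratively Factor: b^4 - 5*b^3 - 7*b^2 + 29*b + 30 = (b + 1)*(b^3 - 6*b^2 - b + 30) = (b - 5)*(b + 1)*(b^2 - b - 6) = (b - 5)*(b + 1)*(b + 2)*(b - 3)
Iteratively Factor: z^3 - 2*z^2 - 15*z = (z + 3)*(z^2 - 5*z) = z*(z + 3)*(z - 5)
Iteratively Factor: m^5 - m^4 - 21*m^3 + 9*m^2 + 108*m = (m)*(m^4 - m^3 - 21*m^2 + 9*m + 108) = m*(m + 3)*(m^3 - 4*m^2 - 9*m + 36) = m*(m - 3)*(m + 3)*(m^2 - m - 12) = m*(m - 4)*(m - 3)*(m + 3)*(m + 3)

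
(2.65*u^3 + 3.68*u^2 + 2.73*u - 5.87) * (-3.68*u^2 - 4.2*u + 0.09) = -9.752*u^5 - 24.6724*u^4 - 25.2639*u^3 + 10.4668*u^2 + 24.8997*u - 0.5283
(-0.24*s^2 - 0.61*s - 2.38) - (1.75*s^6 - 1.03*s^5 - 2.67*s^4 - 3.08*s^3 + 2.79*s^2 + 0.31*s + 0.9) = -1.75*s^6 + 1.03*s^5 + 2.67*s^4 + 3.08*s^3 - 3.03*s^2 - 0.92*s - 3.28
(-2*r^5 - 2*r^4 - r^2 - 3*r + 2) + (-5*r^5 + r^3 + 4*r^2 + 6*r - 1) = -7*r^5 - 2*r^4 + r^3 + 3*r^2 + 3*r + 1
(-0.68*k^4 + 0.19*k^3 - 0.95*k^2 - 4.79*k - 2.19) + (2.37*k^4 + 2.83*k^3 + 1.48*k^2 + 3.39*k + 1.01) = 1.69*k^4 + 3.02*k^3 + 0.53*k^2 - 1.4*k - 1.18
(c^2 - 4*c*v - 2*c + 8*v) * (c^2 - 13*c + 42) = c^4 - 4*c^3*v - 15*c^3 + 60*c^2*v + 68*c^2 - 272*c*v - 84*c + 336*v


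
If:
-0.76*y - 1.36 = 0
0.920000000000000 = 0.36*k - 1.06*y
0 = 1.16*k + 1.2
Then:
No Solution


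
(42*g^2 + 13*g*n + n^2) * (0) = 0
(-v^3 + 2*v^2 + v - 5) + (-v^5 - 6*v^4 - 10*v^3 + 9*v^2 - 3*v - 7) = -v^5 - 6*v^4 - 11*v^3 + 11*v^2 - 2*v - 12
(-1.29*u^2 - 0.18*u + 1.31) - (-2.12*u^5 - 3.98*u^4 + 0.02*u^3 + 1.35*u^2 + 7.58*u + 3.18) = 2.12*u^5 + 3.98*u^4 - 0.02*u^3 - 2.64*u^2 - 7.76*u - 1.87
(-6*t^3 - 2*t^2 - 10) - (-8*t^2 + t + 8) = -6*t^3 + 6*t^2 - t - 18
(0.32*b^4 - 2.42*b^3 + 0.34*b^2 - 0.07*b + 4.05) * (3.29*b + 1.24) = 1.0528*b^5 - 7.565*b^4 - 1.8822*b^3 + 0.1913*b^2 + 13.2377*b + 5.022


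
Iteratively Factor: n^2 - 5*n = (n - 5)*(n)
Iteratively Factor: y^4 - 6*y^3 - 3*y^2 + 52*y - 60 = (y + 3)*(y^3 - 9*y^2 + 24*y - 20) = (y - 2)*(y + 3)*(y^2 - 7*y + 10) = (y - 5)*(y - 2)*(y + 3)*(y - 2)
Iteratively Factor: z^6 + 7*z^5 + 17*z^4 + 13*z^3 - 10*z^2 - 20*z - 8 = (z + 1)*(z^5 + 6*z^4 + 11*z^3 + 2*z^2 - 12*z - 8) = (z + 1)*(z + 2)*(z^4 + 4*z^3 + 3*z^2 - 4*z - 4) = (z - 1)*(z + 1)*(z + 2)*(z^3 + 5*z^2 + 8*z + 4) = (z - 1)*(z + 1)*(z + 2)^2*(z^2 + 3*z + 2) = (z - 1)*(z + 1)*(z + 2)^3*(z + 1)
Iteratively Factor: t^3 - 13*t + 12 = (t + 4)*(t^2 - 4*t + 3) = (t - 3)*(t + 4)*(t - 1)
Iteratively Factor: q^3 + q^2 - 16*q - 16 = (q - 4)*(q^2 + 5*q + 4) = (q - 4)*(q + 1)*(q + 4)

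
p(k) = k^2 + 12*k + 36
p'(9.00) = 30.00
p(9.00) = 225.00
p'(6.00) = 24.00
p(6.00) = 144.00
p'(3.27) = 18.54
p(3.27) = 85.93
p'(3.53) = 19.06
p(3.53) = 90.82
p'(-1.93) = 8.14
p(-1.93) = 16.56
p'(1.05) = 14.10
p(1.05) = 49.70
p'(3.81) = 19.62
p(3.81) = 96.24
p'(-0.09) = 11.82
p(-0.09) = 34.93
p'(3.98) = 19.96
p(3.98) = 99.60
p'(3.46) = 18.92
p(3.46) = 89.49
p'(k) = 2*k + 12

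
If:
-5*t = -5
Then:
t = 1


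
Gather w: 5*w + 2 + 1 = 5*w + 3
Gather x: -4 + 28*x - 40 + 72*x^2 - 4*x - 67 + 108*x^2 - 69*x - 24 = 180*x^2 - 45*x - 135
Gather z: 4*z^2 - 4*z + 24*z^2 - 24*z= 28*z^2 - 28*z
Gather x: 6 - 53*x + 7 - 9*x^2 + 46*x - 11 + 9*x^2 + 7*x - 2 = 0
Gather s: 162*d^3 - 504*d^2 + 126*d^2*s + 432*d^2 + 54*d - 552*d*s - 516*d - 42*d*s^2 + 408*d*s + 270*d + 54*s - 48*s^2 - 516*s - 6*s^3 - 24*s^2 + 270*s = 162*d^3 - 72*d^2 - 192*d - 6*s^3 + s^2*(-42*d - 72) + s*(126*d^2 - 144*d - 192)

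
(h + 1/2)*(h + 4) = h^2 + 9*h/2 + 2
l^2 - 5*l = l*(l - 5)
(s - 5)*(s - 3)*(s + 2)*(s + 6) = s^4 - 37*s^2 + 24*s + 180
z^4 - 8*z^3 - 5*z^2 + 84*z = z*(z - 7)*(z - 4)*(z + 3)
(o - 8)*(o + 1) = o^2 - 7*o - 8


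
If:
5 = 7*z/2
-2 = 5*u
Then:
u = -2/5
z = 10/7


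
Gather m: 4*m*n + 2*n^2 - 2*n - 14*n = 4*m*n + 2*n^2 - 16*n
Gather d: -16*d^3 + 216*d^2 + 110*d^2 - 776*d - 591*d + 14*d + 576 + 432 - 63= -16*d^3 + 326*d^2 - 1353*d + 945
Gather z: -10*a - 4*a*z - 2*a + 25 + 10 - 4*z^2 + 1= -4*a*z - 12*a - 4*z^2 + 36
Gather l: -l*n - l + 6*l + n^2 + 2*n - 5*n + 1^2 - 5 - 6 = l*(5 - n) + n^2 - 3*n - 10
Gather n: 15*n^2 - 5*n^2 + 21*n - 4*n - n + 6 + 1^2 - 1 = 10*n^2 + 16*n + 6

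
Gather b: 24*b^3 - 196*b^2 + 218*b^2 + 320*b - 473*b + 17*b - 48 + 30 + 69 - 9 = 24*b^3 + 22*b^2 - 136*b + 42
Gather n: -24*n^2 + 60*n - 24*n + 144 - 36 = -24*n^2 + 36*n + 108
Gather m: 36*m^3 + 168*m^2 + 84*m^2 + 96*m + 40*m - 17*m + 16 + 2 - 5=36*m^3 + 252*m^2 + 119*m + 13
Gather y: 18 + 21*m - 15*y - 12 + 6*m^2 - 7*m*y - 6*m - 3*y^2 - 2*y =6*m^2 + 15*m - 3*y^2 + y*(-7*m - 17) + 6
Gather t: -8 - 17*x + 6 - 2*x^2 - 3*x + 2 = -2*x^2 - 20*x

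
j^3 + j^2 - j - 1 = (j - 1)*(j + 1)^2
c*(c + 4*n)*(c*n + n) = c^3*n + 4*c^2*n^2 + c^2*n + 4*c*n^2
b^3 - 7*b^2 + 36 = (b - 6)*(b - 3)*(b + 2)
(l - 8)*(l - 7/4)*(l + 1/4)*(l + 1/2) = l^4 - 9*l^3 + 109*l^2/16 + 297*l/32 + 7/4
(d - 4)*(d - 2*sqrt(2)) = d^2 - 4*d - 2*sqrt(2)*d + 8*sqrt(2)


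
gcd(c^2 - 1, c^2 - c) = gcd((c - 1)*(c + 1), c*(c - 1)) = c - 1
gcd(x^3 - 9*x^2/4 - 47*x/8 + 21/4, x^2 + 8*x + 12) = x + 2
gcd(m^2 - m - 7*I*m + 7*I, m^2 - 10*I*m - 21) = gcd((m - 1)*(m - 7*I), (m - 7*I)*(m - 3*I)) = m - 7*I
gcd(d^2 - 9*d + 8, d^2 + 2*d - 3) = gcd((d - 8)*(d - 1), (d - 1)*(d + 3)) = d - 1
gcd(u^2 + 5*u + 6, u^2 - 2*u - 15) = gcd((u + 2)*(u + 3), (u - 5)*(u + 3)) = u + 3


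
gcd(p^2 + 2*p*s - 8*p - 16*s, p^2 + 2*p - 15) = 1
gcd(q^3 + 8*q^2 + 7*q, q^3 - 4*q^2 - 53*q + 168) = q + 7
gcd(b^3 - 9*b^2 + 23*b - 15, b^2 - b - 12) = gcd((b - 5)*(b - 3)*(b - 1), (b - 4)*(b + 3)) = 1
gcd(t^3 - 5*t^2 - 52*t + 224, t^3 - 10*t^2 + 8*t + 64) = t^2 - 12*t + 32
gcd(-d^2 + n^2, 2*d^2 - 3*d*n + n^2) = d - n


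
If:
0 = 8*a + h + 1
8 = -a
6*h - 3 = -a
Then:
No Solution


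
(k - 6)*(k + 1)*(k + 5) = k^3 - 31*k - 30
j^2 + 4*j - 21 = (j - 3)*(j + 7)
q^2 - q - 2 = (q - 2)*(q + 1)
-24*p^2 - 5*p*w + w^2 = (-8*p + w)*(3*p + w)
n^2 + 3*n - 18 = (n - 3)*(n + 6)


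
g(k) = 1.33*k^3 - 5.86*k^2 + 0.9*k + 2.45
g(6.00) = 84.17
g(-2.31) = -47.29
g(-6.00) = -501.19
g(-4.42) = -230.86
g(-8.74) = -1340.99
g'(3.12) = 3.17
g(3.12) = -11.39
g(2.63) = -11.52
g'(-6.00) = 214.86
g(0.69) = 0.72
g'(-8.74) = 408.12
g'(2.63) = -2.33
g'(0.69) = -5.29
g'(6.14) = 79.36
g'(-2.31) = 49.26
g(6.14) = 94.92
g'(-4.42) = 130.65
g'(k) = 3.99*k^2 - 11.72*k + 0.9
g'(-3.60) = 94.80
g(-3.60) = -138.79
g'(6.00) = 74.22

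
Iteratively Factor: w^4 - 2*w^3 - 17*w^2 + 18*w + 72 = (w + 2)*(w^3 - 4*w^2 - 9*w + 36) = (w - 4)*(w + 2)*(w^2 - 9) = (w - 4)*(w - 3)*(w + 2)*(w + 3)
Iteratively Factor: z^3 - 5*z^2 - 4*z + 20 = (z - 2)*(z^2 - 3*z - 10) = (z - 2)*(z + 2)*(z - 5)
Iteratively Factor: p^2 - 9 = (p - 3)*(p + 3)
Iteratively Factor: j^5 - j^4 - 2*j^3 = (j)*(j^4 - j^3 - 2*j^2) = j^2*(j^3 - j^2 - 2*j) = j^2*(j + 1)*(j^2 - 2*j) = j^3*(j + 1)*(j - 2)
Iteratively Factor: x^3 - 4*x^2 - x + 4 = (x + 1)*(x^2 - 5*x + 4) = (x - 1)*(x + 1)*(x - 4)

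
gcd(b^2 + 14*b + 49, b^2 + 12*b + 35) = b + 7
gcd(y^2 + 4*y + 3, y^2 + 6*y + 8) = 1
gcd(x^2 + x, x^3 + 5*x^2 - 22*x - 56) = 1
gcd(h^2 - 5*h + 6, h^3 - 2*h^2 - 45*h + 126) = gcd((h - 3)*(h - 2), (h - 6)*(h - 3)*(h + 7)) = h - 3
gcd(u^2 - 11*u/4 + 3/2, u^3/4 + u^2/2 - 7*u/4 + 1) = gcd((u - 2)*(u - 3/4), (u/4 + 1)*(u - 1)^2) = 1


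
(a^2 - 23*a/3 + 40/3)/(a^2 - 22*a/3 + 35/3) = (3*a - 8)/(3*a - 7)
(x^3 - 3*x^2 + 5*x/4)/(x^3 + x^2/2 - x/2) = (x - 5/2)/(x + 1)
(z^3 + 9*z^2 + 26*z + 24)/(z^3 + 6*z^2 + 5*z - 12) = (z + 2)/(z - 1)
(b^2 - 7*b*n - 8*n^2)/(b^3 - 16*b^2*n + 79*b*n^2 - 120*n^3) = (b + n)/(b^2 - 8*b*n + 15*n^2)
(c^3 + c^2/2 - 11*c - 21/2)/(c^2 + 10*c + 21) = (2*c^2 - 5*c - 7)/(2*(c + 7))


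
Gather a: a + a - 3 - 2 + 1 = 2*a - 4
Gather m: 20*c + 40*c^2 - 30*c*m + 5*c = 40*c^2 - 30*c*m + 25*c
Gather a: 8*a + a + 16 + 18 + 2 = 9*a + 36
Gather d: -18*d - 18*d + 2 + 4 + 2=8 - 36*d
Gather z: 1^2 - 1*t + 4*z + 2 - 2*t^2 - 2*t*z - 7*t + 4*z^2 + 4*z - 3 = -2*t^2 - 8*t + 4*z^2 + z*(8 - 2*t)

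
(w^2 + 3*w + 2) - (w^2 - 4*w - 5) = 7*w + 7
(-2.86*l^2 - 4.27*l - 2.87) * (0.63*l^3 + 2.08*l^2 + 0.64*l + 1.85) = -1.8018*l^5 - 8.6389*l^4 - 12.5201*l^3 - 13.9934*l^2 - 9.7363*l - 5.3095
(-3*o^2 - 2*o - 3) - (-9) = -3*o^2 - 2*o + 6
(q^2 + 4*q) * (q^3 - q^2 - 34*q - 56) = q^5 + 3*q^4 - 38*q^3 - 192*q^2 - 224*q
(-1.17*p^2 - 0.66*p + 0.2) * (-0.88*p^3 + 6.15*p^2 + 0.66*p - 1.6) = 1.0296*p^5 - 6.6147*p^4 - 5.0072*p^3 + 2.6664*p^2 + 1.188*p - 0.32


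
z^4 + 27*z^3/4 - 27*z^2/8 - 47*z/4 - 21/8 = (z - 3/2)*(z + 1/4)*(z + 1)*(z + 7)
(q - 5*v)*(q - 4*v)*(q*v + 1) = q^3*v - 9*q^2*v^2 + q^2 + 20*q*v^3 - 9*q*v + 20*v^2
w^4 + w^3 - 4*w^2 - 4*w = w*(w - 2)*(w + 1)*(w + 2)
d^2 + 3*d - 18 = (d - 3)*(d + 6)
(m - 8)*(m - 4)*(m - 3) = m^3 - 15*m^2 + 68*m - 96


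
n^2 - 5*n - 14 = (n - 7)*(n + 2)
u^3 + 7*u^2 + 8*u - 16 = (u - 1)*(u + 4)^2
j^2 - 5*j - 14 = (j - 7)*(j + 2)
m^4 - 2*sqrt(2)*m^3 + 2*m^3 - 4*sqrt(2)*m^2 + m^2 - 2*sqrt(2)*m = m*(m + 1)^2*(m - 2*sqrt(2))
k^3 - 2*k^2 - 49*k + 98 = (k - 7)*(k - 2)*(k + 7)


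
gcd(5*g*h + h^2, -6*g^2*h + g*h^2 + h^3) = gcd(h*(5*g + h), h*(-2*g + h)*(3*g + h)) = h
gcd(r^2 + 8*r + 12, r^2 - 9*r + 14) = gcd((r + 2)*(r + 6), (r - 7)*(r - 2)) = 1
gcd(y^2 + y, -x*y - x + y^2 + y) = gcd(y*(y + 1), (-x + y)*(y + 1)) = y + 1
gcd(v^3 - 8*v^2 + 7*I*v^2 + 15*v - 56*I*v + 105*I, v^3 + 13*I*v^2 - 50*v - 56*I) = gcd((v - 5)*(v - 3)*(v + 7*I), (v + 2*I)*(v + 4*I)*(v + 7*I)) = v + 7*I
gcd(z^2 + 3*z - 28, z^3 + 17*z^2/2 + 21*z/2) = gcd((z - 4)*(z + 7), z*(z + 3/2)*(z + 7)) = z + 7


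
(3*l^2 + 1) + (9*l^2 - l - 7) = 12*l^2 - l - 6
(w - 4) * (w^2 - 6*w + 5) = w^3 - 10*w^2 + 29*w - 20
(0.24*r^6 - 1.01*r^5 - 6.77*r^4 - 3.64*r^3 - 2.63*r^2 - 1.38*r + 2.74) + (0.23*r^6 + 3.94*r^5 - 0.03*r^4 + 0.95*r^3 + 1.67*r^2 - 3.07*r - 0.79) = 0.47*r^6 + 2.93*r^5 - 6.8*r^4 - 2.69*r^3 - 0.96*r^2 - 4.45*r + 1.95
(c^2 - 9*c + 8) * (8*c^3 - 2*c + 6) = 8*c^5 - 72*c^4 + 62*c^3 + 24*c^2 - 70*c + 48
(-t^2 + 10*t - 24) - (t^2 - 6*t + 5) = -2*t^2 + 16*t - 29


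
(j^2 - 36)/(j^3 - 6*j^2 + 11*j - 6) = (j^2 - 36)/(j^3 - 6*j^2 + 11*j - 6)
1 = 1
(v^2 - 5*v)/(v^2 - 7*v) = (v - 5)/(v - 7)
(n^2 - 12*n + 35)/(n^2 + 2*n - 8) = (n^2 - 12*n + 35)/(n^2 + 2*n - 8)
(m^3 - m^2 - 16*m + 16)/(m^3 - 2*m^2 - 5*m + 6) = (m^2 - 16)/(m^2 - m - 6)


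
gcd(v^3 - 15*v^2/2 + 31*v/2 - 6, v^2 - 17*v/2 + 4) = v - 1/2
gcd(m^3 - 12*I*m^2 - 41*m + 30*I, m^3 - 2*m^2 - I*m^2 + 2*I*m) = m - I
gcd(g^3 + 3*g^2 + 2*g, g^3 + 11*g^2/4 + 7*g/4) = g^2 + g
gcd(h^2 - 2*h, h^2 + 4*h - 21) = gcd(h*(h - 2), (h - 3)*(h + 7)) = 1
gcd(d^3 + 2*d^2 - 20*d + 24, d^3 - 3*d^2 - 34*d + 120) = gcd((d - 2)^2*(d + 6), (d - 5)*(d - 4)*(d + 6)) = d + 6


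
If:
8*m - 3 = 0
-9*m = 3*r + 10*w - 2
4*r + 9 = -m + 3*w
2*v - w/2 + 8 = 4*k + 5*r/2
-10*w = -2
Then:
No Solution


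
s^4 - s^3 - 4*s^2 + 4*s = s*(s - 2)*(s - 1)*(s + 2)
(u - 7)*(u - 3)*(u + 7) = u^3 - 3*u^2 - 49*u + 147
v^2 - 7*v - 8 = (v - 8)*(v + 1)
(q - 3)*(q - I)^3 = q^4 - 3*q^3 - 3*I*q^3 - 3*q^2 + 9*I*q^2 + 9*q + I*q - 3*I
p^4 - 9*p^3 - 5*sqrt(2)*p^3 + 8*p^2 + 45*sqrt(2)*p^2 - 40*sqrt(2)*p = p*(p - 8)*(p - 1)*(p - 5*sqrt(2))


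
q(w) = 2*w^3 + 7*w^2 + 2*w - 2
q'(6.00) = 302.00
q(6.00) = 694.00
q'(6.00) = 302.00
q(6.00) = 694.00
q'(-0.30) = -1.66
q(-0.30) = -2.02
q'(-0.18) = -0.33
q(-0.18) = -2.14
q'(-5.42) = 102.38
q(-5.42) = -125.65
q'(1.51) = 36.82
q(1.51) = 23.87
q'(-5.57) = 110.17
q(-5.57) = -141.58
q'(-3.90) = 38.66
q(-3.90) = -21.97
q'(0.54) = 11.31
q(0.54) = 1.44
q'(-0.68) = -4.75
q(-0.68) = -0.75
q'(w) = 6*w^2 + 14*w + 2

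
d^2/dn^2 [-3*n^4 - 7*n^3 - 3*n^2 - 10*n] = -36*n^2 - 42*n - 6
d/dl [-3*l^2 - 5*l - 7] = -6*l - 5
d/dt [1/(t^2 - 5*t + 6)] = (5 - 2*t)/(t^2 - 5*t + 6)^2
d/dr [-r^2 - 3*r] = -2*r - 3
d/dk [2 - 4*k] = -4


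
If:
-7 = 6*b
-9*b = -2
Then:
No Solution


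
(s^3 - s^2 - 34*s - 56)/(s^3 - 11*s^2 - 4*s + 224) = (s + 2)/(s - 8)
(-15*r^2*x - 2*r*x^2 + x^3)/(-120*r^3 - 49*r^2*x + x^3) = x*(-5*r + x)/(-40*r^2 - 3*r*x + x^2)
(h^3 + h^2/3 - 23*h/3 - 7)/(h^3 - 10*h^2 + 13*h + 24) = (h + 7/3)/(h - 8)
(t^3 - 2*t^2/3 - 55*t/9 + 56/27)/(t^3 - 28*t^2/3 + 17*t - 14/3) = (t^2 - t/3 - 56/9)/(t^2 - 9*t + 14)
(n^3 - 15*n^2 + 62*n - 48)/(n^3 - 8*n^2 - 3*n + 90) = (n^2 - 9*n + 8)/(n^2 - 2*n - 15)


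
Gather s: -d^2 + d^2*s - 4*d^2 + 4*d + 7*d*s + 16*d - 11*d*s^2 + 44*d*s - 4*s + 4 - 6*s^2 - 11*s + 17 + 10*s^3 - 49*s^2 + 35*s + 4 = -5*d^2 + 20*d + 10*s^3 + s^2*(-11*d - 55) + s*(d^2 + 51*d + 20) + 25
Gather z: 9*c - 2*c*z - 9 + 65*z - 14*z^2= 9*c - 14*z^2 + z*(65 - 2*c) - 9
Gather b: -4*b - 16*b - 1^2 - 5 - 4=-20*b - 10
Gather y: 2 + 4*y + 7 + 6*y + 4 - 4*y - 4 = 6*y + 9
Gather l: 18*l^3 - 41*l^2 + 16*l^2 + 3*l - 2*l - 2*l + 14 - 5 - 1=18*l^3 - 25*l^2 - l + 8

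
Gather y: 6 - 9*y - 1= 5 - 9*y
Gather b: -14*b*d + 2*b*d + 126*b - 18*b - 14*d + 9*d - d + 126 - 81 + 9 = b*(108 - 12*d) - 6*d + 54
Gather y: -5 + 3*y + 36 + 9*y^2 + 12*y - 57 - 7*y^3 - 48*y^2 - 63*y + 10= -7*y^3 - 39*y^2 - 48*y - 16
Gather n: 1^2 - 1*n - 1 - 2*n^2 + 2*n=-2*n^2 + n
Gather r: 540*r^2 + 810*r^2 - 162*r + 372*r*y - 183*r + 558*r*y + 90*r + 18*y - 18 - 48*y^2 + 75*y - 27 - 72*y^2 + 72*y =1350*r^2 + r*(930*y - 255) - 120*y^2 + 165*y - 45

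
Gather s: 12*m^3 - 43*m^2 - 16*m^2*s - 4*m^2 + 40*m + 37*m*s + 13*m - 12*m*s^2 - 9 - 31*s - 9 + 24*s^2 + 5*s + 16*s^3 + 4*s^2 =12*m^3 - 47*m^2 + 53*m + 16*s^3 + s^2*(28 - 12*m) + s*(-16*m^2 + 37*m - 26) - 18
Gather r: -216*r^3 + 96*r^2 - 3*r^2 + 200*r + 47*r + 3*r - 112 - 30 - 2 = -216*r^3 + 93*r^2 + 250*r - 144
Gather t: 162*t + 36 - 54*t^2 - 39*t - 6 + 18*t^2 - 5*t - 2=-36*t^2 + 118*t + 28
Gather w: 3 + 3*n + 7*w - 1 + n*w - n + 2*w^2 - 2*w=2*n + 2*w^2 + w*(n + 5) + 2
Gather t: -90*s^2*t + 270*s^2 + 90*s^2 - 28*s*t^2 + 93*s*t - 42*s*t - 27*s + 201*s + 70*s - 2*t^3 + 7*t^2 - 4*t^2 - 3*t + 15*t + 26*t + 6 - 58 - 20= 360*s^2 + 244*s - 2*t^3 + t^2*(3 - 28*s) + t*(-90*s^2 + 51*s + 38) - 72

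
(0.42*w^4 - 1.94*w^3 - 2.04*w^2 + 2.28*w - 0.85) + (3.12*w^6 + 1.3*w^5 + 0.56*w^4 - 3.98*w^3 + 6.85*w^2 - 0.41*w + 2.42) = 3.12*w^6 + 1.3*w^5 + 0.98*w^4 - 5.92*w^3 + 4.81*w^2 + 1.87*w + 1.57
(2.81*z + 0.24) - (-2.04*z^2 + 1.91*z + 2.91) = 2.04*z^2 + 0.9*z - 2.67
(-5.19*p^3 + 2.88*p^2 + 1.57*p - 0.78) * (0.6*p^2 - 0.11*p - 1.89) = -3.114*p^5 + 2.2989*p^4 + 10.4343*p^3 - 6.0839*p^2 - 2.8815*p + 1.4742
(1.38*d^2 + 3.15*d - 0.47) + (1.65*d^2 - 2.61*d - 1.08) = 3.03*d^2 + 0.54*d - 1.55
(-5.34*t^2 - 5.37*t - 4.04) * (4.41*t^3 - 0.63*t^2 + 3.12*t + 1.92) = -23.5494*t^5 - 20.3175*t^4 - 31.0941*t^3 - 24.462*t^2 - 22.9152*t - 7.7568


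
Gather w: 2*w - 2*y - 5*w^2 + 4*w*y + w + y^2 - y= -5*w^2 + w*(4*y + 3) + y^2 - 3*y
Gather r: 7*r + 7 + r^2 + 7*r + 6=r^2 + 14*r + 13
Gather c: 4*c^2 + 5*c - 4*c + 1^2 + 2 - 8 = 4*c^2 + c - 5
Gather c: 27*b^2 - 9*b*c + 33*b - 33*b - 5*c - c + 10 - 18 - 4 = 27*b^2 + c*(-9*b - 6) - 12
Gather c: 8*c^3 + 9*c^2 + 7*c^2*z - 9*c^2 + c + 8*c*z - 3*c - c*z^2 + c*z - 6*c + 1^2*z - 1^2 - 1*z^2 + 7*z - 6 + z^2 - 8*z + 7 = 8*c^3 + 7*c^2*z + c*(-z^2 + 9*z - 8)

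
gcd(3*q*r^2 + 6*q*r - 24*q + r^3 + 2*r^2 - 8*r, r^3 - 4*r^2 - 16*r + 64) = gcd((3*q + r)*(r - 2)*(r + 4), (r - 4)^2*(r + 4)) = r + 4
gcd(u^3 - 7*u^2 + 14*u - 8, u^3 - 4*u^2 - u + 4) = u^2 - 5*u + 4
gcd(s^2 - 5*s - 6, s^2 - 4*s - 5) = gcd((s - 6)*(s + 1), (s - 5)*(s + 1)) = s + 1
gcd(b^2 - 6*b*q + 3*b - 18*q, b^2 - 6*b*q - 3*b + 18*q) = -b + 6*q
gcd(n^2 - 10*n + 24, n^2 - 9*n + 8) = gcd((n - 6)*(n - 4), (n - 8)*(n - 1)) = 1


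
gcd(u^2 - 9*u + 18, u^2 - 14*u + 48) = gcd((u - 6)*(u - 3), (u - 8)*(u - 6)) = u - 6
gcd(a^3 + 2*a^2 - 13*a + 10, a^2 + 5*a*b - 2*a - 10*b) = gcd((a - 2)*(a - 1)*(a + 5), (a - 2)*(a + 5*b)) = a - 2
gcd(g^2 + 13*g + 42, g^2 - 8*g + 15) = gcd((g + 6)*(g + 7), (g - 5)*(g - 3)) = 1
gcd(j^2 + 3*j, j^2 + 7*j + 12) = j + 3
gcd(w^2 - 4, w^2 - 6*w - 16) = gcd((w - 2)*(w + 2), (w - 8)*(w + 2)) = w + 2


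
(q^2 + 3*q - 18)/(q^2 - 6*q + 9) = (q + 6)/(q - 3)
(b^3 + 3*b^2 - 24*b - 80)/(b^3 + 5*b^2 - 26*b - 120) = (b + 4)/(b + 6)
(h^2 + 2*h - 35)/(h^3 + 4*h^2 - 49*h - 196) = (h - 5)/(h^2 - 3*h - 28)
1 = 1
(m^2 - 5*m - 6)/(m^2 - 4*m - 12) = (m + 1)/(m + 2)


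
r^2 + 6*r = r*(r + 6)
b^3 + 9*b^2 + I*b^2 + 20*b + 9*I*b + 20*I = (b + 4)*(b + 5)*(b + I)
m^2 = m^2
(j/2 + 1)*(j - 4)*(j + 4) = j^3/2 + j^2 - 8*j - 16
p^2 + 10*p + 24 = (p + 4)*(p + 6)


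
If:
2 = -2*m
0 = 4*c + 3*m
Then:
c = 3/4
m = -1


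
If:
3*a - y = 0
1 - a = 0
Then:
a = 1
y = 3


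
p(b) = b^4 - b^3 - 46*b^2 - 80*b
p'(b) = 4*b^3 - 3*b^2 - 92*b - 80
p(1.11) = -145.33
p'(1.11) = -180.35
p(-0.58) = 31.23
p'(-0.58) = -28.43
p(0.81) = -95.08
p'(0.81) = -154.36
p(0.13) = -11.18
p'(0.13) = -92.00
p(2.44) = -448.15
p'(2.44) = -264.23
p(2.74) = -528.76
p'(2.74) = -272.32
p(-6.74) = 819.38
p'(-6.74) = -820.93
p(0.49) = -50.30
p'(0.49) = -125.33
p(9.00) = 1386.00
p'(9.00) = 1765.00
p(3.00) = -600.00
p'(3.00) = -275.00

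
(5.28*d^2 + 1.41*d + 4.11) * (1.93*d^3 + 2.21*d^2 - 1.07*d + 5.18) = 10.1904*d^5 + 14.3901*d^4 + 5.3988*d^3 + 34.9248*d^2 + 2.9061*d + 21.2898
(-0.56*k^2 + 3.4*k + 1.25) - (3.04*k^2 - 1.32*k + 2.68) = -3.6*k^2 + 4.72*k - 1.43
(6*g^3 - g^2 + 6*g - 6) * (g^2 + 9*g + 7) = 6*g^5 + 53*g^4 + 39*g^3 + 41*g^2 - 12*g - 42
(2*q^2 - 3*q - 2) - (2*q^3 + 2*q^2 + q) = -2*q^3 - 4*q - 2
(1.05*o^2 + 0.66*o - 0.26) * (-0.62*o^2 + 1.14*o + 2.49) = -0.651*o^4 + 0.7878*o^3 + 3.5281*o^2 + 1.347*o - 0.6474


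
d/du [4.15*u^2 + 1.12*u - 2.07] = 8.3*u + 1.12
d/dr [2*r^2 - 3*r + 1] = 4*r - 3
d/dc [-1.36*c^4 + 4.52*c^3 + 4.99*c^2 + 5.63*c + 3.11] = -5.44*c^3 + 13.56*c^2 + 9.98*c + 5.63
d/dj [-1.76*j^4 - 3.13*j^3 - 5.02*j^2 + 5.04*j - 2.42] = -7.04*j^3 - 9.39*j^2 - 10.04*j + 5.04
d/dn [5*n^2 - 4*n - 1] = 10*n - 4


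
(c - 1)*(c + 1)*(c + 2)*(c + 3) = c^4 + 5*c^3 + 5*c^2 - 5*c - 6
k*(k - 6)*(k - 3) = k^3 - 9*k^2 + 18*k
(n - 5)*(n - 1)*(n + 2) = n^3 - 4*n^2 - 7*n + 10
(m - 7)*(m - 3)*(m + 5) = m^3 - 5*m^2 - 29*m + 105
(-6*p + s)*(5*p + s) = -30*p^2 - p*s + s^2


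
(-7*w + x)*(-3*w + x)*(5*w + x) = 105*w^3 - 29*w^2*x - 5*w*x^2 + x^3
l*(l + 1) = l^2 + l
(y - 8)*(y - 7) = y^2 - 15*y + 56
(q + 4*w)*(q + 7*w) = q^2 + 11*q*w + 28*w^2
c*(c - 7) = c^2 - 7*c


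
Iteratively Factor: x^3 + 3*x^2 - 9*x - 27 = (x + 3)*(x^2 - 9) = (x + 3)^2*(x - 3)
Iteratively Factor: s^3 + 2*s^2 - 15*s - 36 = (s + 3)*(s^2 - s - 12) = (s - 4)*(s + 3)*(s + 3)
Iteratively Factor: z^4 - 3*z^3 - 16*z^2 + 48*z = (z + 4)*(z^3 - 7*z^2 + 12*z) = (z - 3)*(z + 4)*(z^2 - 4*z) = z*(z - 3)*(z + 4)*(z - 4)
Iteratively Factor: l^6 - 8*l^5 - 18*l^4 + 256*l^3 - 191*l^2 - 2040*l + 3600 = (l + 4)*(l^5 - 12*l^4 + 30*l^3 + 136*l^2 - 735*l + 900) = (l - 5)*(l + 4)*(l^4 - 7*l^3 - 5*l^2 + 111*l - 180) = (l - 5)^2*(l + 4)*(l^3 - 2*l^2 - 15*l + 36) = (l - 5)^2*(l + 4)^2*(l^2 - 6*l + 9) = (l - 5)^2*(l - 3)*(l + 4)^2*(l - 3)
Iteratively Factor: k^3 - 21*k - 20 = (k + 1)*(k^2 - k - 20) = (k + 1)*(k + 4)*(k - 5)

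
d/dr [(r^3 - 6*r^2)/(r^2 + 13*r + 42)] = r*(r^3 + 26*r^2 + 48*r - 504)/(r^4 + 26*r^3 + 253*r^2 + 1092*r + 1764)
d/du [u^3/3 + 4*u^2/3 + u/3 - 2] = u^2 + 8*u/3 + 1/3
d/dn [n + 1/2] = 1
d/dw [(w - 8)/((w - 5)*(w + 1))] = (-w^2 + 16*w - 37)/(w^4 - 8*w^3 + 6*w^2 + 40*w + 25)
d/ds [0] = 0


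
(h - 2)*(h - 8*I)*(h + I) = h^3 - 2*h^2 - 7*I*h^2 + 8*h + 14*I*h - 16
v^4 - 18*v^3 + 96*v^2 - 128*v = v*(v - 8)^2*(v - 2)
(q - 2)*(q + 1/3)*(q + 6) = q^3 + 13*q^2/3 - 32*q/3 - 4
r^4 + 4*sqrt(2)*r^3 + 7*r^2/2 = r^2*(r + sqrt(2)/2)*(r + 7*sqrt(2)/2)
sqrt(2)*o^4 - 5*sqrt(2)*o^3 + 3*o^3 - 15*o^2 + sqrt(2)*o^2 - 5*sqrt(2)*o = o*(o - 5)*(o + sqrt(2))*(sqrt(2)*o + 1)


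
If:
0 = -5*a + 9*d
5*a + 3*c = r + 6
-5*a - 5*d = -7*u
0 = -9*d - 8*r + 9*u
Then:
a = 9*u/10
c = 2 - 21*u/16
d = u/2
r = 9*u/16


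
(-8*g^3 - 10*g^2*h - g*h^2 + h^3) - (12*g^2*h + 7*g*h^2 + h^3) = -8*g^3 - 22*g^2*h - 8*g*h^2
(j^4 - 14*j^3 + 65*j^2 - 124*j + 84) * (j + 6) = j^5 - 8*j^4 - 19*j^3 + 266*j^2 - 660*j + 504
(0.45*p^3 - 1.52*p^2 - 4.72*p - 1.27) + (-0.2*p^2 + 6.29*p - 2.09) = 0.45*p^3 - 1.72*p^2 + 1.57*p - 3.36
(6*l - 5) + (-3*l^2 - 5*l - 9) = -3*l^2 + l - 14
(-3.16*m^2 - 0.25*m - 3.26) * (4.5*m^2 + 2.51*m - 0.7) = -14.22*m^4 - 9.0566*m^3 - 13.0855*m^2 - 8.0076*m + 2.282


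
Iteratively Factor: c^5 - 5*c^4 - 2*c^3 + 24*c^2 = (c)*(c^4 - 5*c^3 - 2*c^2 + 24*c) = c*(c - 3)*(c^3 - 2*c^2 - 8*c) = c*(c - 4)*(c - 3)*(c^2 + 2*c) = c^2*(c - 4)*(c - 3)*(c + 2)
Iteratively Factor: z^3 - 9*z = (z)*(z^2 - 9) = z*(z - 3)*(z + 3)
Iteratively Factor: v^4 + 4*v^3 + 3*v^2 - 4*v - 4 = (v + 2)*(v^3 + 2*v^2 - v - 2) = (v + 2)^2*(v^2 - 1) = (v - 1)*(v + 2)^2*(v + 1)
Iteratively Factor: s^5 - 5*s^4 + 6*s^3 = (s - 2)*(s^4 - 3*s^3) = s*(s - 2)*(s^3 - 3*s^2) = s*(s - 3)*(s - 2)*(s^2) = s^2*(s - 3)*(s - 2)*(s)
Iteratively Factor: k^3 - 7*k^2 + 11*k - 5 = (k - 1)*(k^2 - 6*k + 5) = (k - 1)^2*(k - 5)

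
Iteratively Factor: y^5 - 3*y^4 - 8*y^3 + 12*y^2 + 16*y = (y)*(y^4 - 3*y^3 - 8*y^2 + 12*y + 16) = y*(y - 2)*(y^3 - y^2 - 10*y - 8) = y*(y - 2)*(y + 1)*(y^2 - 2*y - 8) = y*(y - 2)*(y + 1)*(y + 2)*(y - 4)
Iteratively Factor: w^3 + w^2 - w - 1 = (w - 1)*(w^2 + 2*w + 1) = (w - 1)*(w + 1)*(w + 1)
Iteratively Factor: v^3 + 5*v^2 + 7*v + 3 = (v + 1)*(v^2 + 4*v + 3) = (v + 1)^2*(v + 3)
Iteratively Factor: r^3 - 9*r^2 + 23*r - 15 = (r - 3)*(r^2 - 6*r + 5) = (r - 3)*(r - 1)*(r - 5)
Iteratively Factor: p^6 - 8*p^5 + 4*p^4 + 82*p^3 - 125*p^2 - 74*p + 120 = (p + 1)*(p^5 - 9*p^4 + 13*p^3 + 69*p^2 - 194*p + 120) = (p - 4)*(p + 1)*(p^4 - 5*p^3 - 7*p^2 + 41*p - 30) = (p - 4)*(p - 1)*(p + 1)*(p^3 - 4*p^2 - 11*p + 30) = (p - 5)*(p - 4)*(p - 1)*(p + 1)*(p^2 + p - 6) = (p - 5)*(p - 4)*(p - 1)*(p + 1)*(p + 3)*(p - 2)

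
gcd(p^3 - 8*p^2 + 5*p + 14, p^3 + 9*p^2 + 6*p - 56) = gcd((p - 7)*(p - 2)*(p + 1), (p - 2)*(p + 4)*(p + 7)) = p - 2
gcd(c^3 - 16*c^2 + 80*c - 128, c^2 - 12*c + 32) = c^2 - 12*c + 32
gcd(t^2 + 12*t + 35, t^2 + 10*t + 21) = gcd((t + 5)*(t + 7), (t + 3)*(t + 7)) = t + 7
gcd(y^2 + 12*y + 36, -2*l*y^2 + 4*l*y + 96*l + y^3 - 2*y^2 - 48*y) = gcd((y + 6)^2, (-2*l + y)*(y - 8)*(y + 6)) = y + 6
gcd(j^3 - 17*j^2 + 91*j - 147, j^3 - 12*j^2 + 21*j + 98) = j^2 - 14*j + 49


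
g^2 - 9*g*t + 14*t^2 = (g - 7*t)*(g - 2*t)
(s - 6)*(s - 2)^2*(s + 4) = s^4 - 6*s^3 - 12*s^2 + 88*s - 96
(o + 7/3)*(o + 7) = o^2 + 28*o/3 + 49/3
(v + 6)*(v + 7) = v^2 + 13*v + 42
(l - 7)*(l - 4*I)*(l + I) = l^3 - 7*l^2 - 3*I*l^2 + 4*l + 21*I*l - 28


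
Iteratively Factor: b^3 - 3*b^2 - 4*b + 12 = (b - 2)*(b^2 - b - 6) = (b - 2)*(b + 2)*(b - 3)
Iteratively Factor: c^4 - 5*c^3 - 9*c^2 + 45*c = (c - 5)*(c^3 - 9*c) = c*(c - 5)*(c^2 - 9) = c*(c - 5)*(c - 3)*(c + 3)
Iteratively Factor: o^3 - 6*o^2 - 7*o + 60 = (o - 4)*(o^2 - 2*o - 15) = (o - 4)*(o + 3)*(o - 5)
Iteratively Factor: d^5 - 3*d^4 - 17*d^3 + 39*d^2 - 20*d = (d - 1)*(d^4 - 2*d^3 - 19*d^2 + 20*d) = (d - 5)*(d - 1)*(d^3 + 3*d^2 - 4*d) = d*(d - 5)*(d - 1)*(d^2 + 3*d - 4) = d*(d - 5)*(d - 1)^2*(d + 4)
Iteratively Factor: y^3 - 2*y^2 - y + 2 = (y - 1)*(y^2 - y - 2) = (y - 1)*(y + 1)*(y - 2)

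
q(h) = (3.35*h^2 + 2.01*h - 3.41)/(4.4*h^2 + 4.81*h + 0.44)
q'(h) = (-8.8*h - 4.81)*(3.35*h^2 + 2.01*h - 3.41)/(4.4*h^2 + 4.81*h + 0.44)^2 + (6.7*h + 2.01)/(4.4*h^2 + 4.81*h + 0.44) = (7.2695*h^2 + 32.956*h + 17.2865)/(19.36*h^4 + 42.328*h^3 + 27.0081*h^2 + 4.2328*h + 0.1936)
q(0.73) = -0.03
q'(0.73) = 1.14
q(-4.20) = 0.82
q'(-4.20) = 0.00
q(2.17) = 0.53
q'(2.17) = 0.12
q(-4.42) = 0.82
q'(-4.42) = 0.00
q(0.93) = 0.16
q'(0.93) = 0.71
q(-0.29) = 6.35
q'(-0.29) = 24.38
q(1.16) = 0.29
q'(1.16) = 0.46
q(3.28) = 0.62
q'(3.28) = 0.05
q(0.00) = -7.75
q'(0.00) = 89.29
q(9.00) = 0.71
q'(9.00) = 0.01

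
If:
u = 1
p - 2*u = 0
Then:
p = 2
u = 1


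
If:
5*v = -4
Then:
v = -4/5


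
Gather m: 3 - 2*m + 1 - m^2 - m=-m^2 - 3*m + 4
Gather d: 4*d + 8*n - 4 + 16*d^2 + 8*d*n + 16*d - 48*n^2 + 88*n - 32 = 16*d^2 + d*(8*n + 20) - 48*n^2 + 96*n - 36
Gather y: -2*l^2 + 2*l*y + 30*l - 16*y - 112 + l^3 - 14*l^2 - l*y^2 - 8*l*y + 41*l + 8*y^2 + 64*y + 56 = l^3 - 16*l^2 + 71*l + y^2*(8 - l) + y*(48 - 6*l) - 56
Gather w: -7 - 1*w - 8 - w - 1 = -2*w - 16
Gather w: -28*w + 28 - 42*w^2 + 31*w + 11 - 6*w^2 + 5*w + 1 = -48*w^2 + 8*w + 40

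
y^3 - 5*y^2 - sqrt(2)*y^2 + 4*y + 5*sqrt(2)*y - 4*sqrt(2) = (y - 4)*(y - 1)*(y - sqrt(2))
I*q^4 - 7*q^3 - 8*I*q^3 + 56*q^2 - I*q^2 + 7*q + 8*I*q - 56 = (q - 8)*(q + 1)*(q + 7*I)*(I*q - I)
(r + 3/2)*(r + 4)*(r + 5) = r^3 + 21*r^2/2 + 67*r/2 + 30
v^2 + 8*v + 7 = (v + 1)*(v + 7)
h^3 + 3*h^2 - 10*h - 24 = (h - 3)*(h + 2)*(h + 4)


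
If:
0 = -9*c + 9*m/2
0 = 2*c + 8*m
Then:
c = 0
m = 0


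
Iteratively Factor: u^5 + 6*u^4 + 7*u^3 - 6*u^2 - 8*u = (u + 1)*(u^4 + 5*u^3 + 2*u^2 - 8*u) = (u + 1)*(u + 4)*(u^3 + u^2 - 2*u) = u*(u + 1)*(u + 4)*(u^2 + u - 2) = u*(u - 1)*(u + 1)*(u + 4)*(u + 2)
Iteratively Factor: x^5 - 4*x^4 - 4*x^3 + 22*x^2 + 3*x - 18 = (x + 1)*(x^4 - 5*x^3 + x^2 + 21*x - 18) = (x - 3)*(x + 1)*(x^3 - 2*x^2 - 5*x + 6) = (x - 3)^2*(x + 1)*(x^2 + x - 2) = (x - 3)^2*(x + 1)*(x + 2)*(x - 1)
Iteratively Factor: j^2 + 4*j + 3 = (j + 1)*(j + 3)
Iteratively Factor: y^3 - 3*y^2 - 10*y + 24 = (y + 3)*(y^2 - 6*y + 8) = (y - 4)*(y + 3)*(y - 2)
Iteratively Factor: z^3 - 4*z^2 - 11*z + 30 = (z - 5)*(z^2 + z - 6) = (z - 5)*(z - 2)*(z + 3)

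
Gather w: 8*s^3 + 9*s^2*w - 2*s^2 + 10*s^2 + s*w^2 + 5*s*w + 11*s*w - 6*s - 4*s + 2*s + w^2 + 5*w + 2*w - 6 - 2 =8*s^3 + 8*s^2 - 8*s + w^2*(s + 1) + w*(9*s^2 + 16*s + 7) - 8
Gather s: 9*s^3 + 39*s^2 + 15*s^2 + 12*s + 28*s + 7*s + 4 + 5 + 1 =9*s^3 + 54*s^2 + 47*s + 10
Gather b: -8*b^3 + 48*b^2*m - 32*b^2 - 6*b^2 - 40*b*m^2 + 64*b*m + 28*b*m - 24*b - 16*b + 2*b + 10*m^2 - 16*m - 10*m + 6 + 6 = -8*b^3 + b^2*(48*m - 38) + b*(-40*m^2 + 92*m - 38) + 10*m^2 - 26*m + 12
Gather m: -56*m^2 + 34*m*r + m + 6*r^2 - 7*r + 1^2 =-56*m^2 + m*(34*r + 1) + 6*r^2 - 7*r + 1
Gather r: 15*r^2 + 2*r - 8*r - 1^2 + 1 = 15*r^2 - 6*r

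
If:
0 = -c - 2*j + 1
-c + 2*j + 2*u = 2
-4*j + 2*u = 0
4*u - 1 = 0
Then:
No Solution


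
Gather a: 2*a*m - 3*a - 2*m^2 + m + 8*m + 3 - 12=a*(2*m - 3) - 2*m^2 + 9*m - 9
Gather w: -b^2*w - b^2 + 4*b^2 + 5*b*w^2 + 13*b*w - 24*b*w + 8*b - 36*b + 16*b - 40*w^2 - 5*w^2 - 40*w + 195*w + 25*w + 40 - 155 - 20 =3*b^2 - 12*b + w^2*(5*b - 45) + w*(-b^2 - 11*b + 180) - 135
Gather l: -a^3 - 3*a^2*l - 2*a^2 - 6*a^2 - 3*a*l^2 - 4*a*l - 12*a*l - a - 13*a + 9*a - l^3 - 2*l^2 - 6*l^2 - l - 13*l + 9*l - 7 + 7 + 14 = -a^3 - 8*a^2 - 5*a - l^3 + l^2*(-3*a - 8) + l*(-3*a^2 - 16*a - 5) + 14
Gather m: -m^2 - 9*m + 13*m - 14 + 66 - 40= -m^2 + 4*m + 12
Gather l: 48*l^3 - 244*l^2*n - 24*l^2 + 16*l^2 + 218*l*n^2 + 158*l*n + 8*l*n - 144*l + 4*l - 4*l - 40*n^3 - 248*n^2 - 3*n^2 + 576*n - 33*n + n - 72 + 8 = 48*l^3 + l^2*(-244*n - 8) + l*(218*n^2 + 166*n - 144) - 40*n^3 - 251*n^2 + 544*n - 64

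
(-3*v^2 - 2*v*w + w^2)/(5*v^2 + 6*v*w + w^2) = (-3*v + w)/(5*v + w)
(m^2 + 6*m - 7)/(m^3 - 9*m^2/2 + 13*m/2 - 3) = 2*(m + 7)/(2*m^2 - 7*m + 6)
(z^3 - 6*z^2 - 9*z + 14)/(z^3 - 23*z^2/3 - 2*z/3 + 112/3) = 3*(z - 1)/(3*z - 8)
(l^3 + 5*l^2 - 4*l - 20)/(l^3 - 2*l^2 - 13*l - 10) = (l^2 + 3*l - 10)/(l^2 - 4*l - 5)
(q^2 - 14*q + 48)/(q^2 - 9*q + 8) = (q - 6)/(q - 1)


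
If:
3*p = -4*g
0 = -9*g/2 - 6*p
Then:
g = 0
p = 0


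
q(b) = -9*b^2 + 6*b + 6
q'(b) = 6 - 18*b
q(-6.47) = -409.57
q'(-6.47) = 122.46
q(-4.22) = -179.60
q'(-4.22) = 81.96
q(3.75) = -98.06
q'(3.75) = -61.50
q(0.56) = 6.54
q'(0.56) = -4.08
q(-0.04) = 5.75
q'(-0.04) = 6.72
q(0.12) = 6.59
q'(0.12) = 3.84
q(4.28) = -133.19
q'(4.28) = -71.04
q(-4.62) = -213.82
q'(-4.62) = 89.16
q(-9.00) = -777.00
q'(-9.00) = 168.00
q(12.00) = -1218.00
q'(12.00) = -210.00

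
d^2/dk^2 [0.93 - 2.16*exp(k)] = -2.16*exp(k)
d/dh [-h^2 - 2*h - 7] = -2*h - 2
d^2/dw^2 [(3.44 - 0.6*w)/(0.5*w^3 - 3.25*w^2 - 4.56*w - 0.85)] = (-0.9*w^5 + 16.17*w^4 - 104.851*w^3 + 167.8908*w^2 + 324.6018*w + 128.705168)/(0.125*w^9 - 2.4375*w^8 + 12.42375*w^7 + 9.49437499999999*w^6 - 105.0171*w^5 - 218.043975*w^4 - 169.317066*w^3 - 60.068055*w^2 - 9.8838*w - 0.614125)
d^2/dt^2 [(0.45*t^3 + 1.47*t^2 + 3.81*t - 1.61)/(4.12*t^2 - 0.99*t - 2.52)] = (-1.4210854715202e-14*t^5 + 151.56285*t^3 - 65.663976*t^2 + 293.888952*t - 36.92745)/(69.934528*t^6 - 50.413968*t^5 - 116.212428*t^4 + 60.701157*t^3 + 71.081388*t^2 - 18.860688*t - 16.003008)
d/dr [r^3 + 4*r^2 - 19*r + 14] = 3*r^2 + 8*r - 19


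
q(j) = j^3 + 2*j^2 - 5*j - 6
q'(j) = 3*j^2 + 4*j - 5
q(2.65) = 13.40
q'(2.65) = 26.67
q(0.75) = -8.20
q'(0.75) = -0.31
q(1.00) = -8.00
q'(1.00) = 2.00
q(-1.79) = 3.62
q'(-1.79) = -2.55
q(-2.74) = 2.14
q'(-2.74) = 6.56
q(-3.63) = -9.33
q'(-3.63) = 20.01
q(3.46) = 42.06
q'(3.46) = 44.75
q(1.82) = -2.45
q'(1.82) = 12.22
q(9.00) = 840.00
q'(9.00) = 274.00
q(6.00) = 252.00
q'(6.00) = 127.00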